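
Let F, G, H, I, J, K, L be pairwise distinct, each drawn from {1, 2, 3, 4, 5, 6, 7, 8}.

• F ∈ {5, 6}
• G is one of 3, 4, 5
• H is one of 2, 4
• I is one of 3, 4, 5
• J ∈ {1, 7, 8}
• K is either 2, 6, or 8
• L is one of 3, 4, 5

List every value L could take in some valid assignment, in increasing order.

G, I, L between them cover only {3, 4, 5} — a naked triple. Remove those values from F, H.
F must be 6 (only option left). Strike 6 from K.
H has just one choice, so H = 2. Remove 2 from K.
That leaves K = 8. Eliminate 8 elsewhere: J.
No further eliminations apply; L can still be any of 3, 4, 5.

3, 4, 5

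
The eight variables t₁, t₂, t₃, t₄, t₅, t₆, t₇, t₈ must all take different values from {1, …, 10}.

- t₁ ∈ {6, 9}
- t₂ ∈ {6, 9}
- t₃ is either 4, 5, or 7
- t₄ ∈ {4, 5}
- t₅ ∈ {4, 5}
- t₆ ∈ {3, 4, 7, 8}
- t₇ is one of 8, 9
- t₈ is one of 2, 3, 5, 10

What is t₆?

3

t₁ and t₂ between them cover only {6, 9} — a naked pair. Remove those values from t₇.
t₇ has just one choice, so t₇ = 8. Strike 8 from t₆.
The 2 variables t₄ and t₅ are confined to {4, 5}, which locks those values in; drop them from t₃, t₆, t₈.
t₃ has just one choice, so t₃ = 7. So t₆ can't be 7.
So t₆ = 3.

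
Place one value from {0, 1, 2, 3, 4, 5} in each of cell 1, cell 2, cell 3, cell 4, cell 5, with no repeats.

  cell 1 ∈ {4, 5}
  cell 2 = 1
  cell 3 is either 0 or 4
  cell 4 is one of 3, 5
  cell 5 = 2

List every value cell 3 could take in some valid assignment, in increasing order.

0, 4

cell 2 has just one choice, so cell 2 = 1.
cell 5 has just one choice, so cell 5 = 2.
No further eliminations apply; cell 3 can still be any of 0, 4.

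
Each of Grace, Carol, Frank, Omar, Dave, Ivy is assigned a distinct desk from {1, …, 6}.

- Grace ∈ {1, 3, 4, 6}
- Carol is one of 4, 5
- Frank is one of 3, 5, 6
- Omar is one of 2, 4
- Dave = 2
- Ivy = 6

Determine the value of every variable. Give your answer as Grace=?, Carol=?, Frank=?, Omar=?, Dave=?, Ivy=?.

Grace=1, Carol=5, Frank=3, Omar=4, Dave=2, Ivy=6

Dave must be 2 (only option left). Remove 2 from Omar.
Ivy's domain is down to {6}, so Ivy = 6. Eliminate 6 elsewhere: Grace, Frank.
Omar's domain is down to {4}, so Omar = 4. Eliminate 4 elsewhere: Grace, Carol.
That leaves Carol = 5. So Frank can't be 5.
Frank has just one choice, so Frank = 3. Eliminate 3 elsewhere: Grace.
That leaves Grace = 1.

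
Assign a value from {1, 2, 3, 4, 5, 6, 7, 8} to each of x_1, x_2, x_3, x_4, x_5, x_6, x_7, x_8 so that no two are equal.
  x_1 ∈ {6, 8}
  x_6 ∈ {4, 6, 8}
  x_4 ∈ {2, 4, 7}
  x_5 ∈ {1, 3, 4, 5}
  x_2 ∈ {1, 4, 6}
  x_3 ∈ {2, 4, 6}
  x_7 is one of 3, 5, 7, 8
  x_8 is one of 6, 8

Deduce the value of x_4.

7

x_1 and x_8 between them cover only {6, 8} — a naked pair. Remove those values from x_2, x_3, x_6, x_7.
x_6's domain is down to {4}, so x_6 = 4. Remove 4 from x_2, x_3, x_4, x_5.
That leaves x_2 = 1. Remove 1 from x_5.
x_3 must be 2 (only option left). Eliminate 2 elsewhere: x_4.
So x_4 = 7.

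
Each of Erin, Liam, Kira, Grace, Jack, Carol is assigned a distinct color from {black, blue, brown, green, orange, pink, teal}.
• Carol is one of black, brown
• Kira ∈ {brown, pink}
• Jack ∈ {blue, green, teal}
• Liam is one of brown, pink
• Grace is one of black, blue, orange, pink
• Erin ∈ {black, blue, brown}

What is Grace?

orange

Liam and Kira between them cover only {brown, pink} — a naked pair. Remove those values from Erin, Grace, Carol.
Carol must be black (only option left). Strike black from Erin, Grace.
That leaves Erin = blue. Eliminate blue elsewhere: Grace, Jack.
So Grace = orange.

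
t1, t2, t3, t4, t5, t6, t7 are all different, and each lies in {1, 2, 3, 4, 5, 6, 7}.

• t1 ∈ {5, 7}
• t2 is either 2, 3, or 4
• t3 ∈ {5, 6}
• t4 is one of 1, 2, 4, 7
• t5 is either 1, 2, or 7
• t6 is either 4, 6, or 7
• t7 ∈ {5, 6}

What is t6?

4

The 7 variables draw from only 7 values {1, 2, 3, 4, 5, 6, 7}, so each is used; only t2 can be 3, hence t2 = 3.
t3 and t7 between them cover only {5, 6} — a naked pair. Remove those values from t1, t6.
t1 has just one choice, so t1 = 7. Remove 7 from t4, t5, t6.
So t6 = 4.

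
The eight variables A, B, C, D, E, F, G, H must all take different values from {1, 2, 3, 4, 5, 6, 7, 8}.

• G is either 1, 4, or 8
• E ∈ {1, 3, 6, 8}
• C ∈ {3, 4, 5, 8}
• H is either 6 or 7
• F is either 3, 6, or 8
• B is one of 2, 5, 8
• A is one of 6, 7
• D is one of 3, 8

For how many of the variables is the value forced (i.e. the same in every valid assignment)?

The 8 variables draw from only 8 values {1, 2, 3, 4, 5, 6, 7, 8}, so each is used; only B can be 2, hence B = 2.
Among the 7 still-open variables, 5 fits only C (and all 7 values in {1, 3, 4, 5, 6, 7, 8} must be used), so C = 5.
The 6 still-open variables draw from only 6 values {1, 3, 4, 6, 7, 8}, so each is used; only G can be 4, hence G = 4.
The 5 still-open variables draw from only 5 values {1, 3, 6, 7, 8}, so each is used; only E can be 1, hence E = 1.
The 2 variables A and H are confined to {6, 7}, which locks those values in; drop them from F.
Determined: B=2, C=5, E=1, G=4. The other variables each still have more than one consistent value. That makes 4.

4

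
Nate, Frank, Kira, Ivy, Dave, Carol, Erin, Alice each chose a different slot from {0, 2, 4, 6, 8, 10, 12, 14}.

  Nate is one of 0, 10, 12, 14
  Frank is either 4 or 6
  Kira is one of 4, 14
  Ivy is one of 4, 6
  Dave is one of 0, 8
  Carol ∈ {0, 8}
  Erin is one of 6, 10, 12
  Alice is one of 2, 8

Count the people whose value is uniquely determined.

2

Among the 8 variables, 2 fits only Alice (and all 8 values in {0, 2, 4, 6, 8, 10, 12, 14} must be used), so Alice = 2.
Frank and Ivy between them cover only {4, 6} — a naked pair. Remove those values from Kira, Erin.
Kira's domain is down to {14}, so Kira = 14. So Nate can't be 14.
Dave and Carol between them cover only {0, 8} — a naked pair. Remove those values from Nate.
Determined: Kira=14, Alice=2. The other people each still have more than one consistent value. That makes 2.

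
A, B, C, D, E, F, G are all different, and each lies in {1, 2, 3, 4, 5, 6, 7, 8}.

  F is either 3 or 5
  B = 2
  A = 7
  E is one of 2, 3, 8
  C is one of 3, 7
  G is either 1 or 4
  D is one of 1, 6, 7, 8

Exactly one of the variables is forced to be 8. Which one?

A must be 7 (only option left). Remove 7 from C, D.
That leaves B = 2. Remove 2 from E.
That leaves C = 3. So E, F can't be 3.
So 8 goes to E.

E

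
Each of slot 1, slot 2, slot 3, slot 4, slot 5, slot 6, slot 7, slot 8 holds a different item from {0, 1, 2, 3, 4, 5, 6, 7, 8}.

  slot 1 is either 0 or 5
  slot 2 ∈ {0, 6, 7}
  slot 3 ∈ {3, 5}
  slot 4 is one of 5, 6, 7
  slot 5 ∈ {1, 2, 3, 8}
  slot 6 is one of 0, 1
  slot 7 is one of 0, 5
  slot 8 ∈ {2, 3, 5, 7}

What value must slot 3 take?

Among the 8 variables, 8 fits only slot 5 (and all 8 values in {0, 1, 2, 3, 5, 6, 7, 8} must be used), so slot 5 = 8.
Among the 7 still-open variables, 1 fits only slot 6 (and all 7 values in {0, 1, 2, 3, 5, 6, 7} must be used), so slot 6 = 1.
The 6 still-open variables together cover exactly {0, 2, 3, 5, 6, 7} — 6 values for 6 variables — and 2 appears only in slot 8's list, so slot 8 = 2.
The 5 still-open variables together cover exactly {0, 3, 5, 6, 7} — 5 values for 5 variables — and 3 appears only in slot 3's list, so slot 3 = 3.

3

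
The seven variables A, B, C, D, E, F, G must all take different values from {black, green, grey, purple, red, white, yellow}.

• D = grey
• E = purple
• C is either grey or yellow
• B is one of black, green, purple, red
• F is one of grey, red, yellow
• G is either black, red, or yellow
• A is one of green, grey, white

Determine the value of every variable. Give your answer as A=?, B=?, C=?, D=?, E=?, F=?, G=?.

D's domain is down to {grey}, so D = grey. Remove grey from A, C, F.
E's domain is down to {purple}, so E = purple. Eliminate purple elsewhere: B.
C has just one choice, so C = yellow. So F, G can't be yellow.
F has just one choice, so F = red. So B, G can't be red.
G must be black (only option left). Eliminate black elsewhere: B.
B must be green (only option left). Eliminate green elsewhere: A.
A has just one choice, so A = white.

A=white, B=green, C=yellow, D=grey, E=purple, F=red, G=black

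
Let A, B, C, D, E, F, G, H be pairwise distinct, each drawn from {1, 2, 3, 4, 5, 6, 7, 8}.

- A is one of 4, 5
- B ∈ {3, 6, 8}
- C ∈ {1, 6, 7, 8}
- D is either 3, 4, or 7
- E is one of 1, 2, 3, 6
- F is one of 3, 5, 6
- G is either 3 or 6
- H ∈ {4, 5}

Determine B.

8

The 8 variables together cover exactly {1, 2, 3, 4, 5, 6, 7, 8} — 8 values for 8 variables — and 2 appears only in E's list, so E = 2.
The 7 still-open variables together cover exactly {1, 3, 4, 5, 6, 7, 8} — 7 values for 7 variables — and 1 appears only in C's list, so C = 1.
Among the 6 still-open variables, 7 fits only D (and all 6 values in {3, 4, 5, 6, 7, 8} must be used), so D = 7.
The 5 still-open variables together cover exactly {3, 4, 5, 6, 8} — 5 values for 5 variables — and 8 appears only in B's list, so B = 8.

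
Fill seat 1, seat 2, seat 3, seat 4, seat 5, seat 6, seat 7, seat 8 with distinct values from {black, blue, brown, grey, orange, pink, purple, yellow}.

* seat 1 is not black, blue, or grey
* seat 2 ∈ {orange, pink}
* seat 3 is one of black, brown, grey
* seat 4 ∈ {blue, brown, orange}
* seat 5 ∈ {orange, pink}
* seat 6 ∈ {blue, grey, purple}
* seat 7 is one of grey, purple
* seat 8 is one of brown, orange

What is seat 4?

blue

Among the 8 variables, black fits only seat 3 (and all 8 values in {black, blue, brown, grey, orange, pink, purple, yellow} must be used), so seat 3 = black.
The 7 still-open variables together cover exactly {blue, brown, grey, orange, pink, purple, yellow} — 7 values for 7 variables — and yellow appears only in seat 1's list, so seat 1 = yellow.
seat 2 and seat 5 share exactly the 2 values {orange, pink}; by pigeonhole those values go to them, so strike orange, pink from seat 4, seat 8.
seat 8 has just one choice, so seat 8 = brown. Eliminate brown elsewhere: seat 4.
So seat 4 = blue.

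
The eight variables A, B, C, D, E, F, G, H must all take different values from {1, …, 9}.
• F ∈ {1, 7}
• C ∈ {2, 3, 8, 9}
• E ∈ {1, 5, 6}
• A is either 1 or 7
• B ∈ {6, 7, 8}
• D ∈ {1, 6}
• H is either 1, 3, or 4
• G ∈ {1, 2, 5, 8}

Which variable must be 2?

G

A and F between them cover only {1, 7} — a naked pair. Remove those values from B, D, E, G, H.
That leaves D = 6. Strike 6 from B, E.
That leaves E = 5. So G can't be 5.
That leaves B = 8. So C, G can't be 8.
So 2 goes to G.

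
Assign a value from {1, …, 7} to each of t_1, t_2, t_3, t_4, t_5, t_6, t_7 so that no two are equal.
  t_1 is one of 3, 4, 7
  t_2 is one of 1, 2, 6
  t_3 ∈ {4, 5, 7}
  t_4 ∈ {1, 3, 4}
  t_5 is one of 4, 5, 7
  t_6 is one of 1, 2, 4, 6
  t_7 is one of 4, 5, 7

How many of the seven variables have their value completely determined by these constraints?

t_3, t_5, t_7 share exactly the 3 values {4, 5, 7}; by pigeonhole those values go to them, so strike 4, 5, 7 from t_1, t_4, t_6.
That leaves t_1 = 3. Eliminate 3 elsewhere: t_4.
t_4's domain is down to {1}, so t_4 = 1. Strike 1 from t_2, t_6.
Determined: t_1=3, t_4=1. The other variables each still have more than one consistent value. That makes 2.

2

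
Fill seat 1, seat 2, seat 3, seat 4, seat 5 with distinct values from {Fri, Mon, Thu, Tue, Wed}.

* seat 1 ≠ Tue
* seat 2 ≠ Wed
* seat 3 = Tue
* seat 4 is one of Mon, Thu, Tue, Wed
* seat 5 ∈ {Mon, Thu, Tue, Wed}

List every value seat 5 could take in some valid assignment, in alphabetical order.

Mon, Thu, Wed

seat 3 has just one choice, so seat 3 = Tue. Eliminate Tue elsewhere: seat 2, seat 4, seat 5.
No further eliminations apply; seat 5 can still be any of Mon, Thu, Wed.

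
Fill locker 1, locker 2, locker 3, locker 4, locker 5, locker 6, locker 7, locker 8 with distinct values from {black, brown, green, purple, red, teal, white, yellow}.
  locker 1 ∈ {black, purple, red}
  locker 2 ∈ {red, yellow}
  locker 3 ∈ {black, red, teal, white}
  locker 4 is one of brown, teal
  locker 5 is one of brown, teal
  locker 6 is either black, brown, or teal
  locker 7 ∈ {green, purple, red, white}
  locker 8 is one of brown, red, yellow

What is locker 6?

black

The 8 variables together cover exactly {black, brown, green, purple, red, teal, white, yellow} — 8 values for 8 variables — and green appears only in locker 7's list, so locker 7 = green.
The 7 still-open variables together cover exactly {black, brown, purple, red, teal, white, yellow} — 7 values for 7 variables — and purple appears only in locker 1's list, so locker 1 = purple.
The 6 still-open variables together cover exactly {black, brown, red, teal, white, yellow} — 6 values for 6 variables — and white appears only in locker 3's list, so locker 3 = white.
The 5 still-open variables together cover exactly {black, brown, red, teal, yellow} — 5 values for 5 variables — and black appears only in locker 6's list, so locker 6 = black.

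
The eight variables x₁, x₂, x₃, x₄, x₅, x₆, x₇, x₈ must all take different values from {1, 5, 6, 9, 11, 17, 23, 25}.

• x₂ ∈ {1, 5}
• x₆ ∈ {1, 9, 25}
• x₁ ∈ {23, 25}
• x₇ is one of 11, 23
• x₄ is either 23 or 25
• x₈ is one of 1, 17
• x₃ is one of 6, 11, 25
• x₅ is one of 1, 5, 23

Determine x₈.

17

The 8 variables together cover exactly {1, 5, 6, 9, 11, 17, 23, 25} — 8 values for 8 variables — and 6 appears only in x₃'s list, so x₃ = 6.
Among the 7 still-open variables, 9 fits only x₆ (and all 7 values in {1, 5, 9, 11, 17, 23, 25} must be used), so x₆ = 9.
Among the 6 still-open variables, 11 fits only x₇ (and all 6 values in {1, 5, 11, 17, 23, 25} must be used), so x₇ = 11.
The 5 still-open variables together cover exactly {1, 5, 17, 23, 25} — 5 values for 5 variables — and 17 appears only in x₈'s list, so x₈ = 17.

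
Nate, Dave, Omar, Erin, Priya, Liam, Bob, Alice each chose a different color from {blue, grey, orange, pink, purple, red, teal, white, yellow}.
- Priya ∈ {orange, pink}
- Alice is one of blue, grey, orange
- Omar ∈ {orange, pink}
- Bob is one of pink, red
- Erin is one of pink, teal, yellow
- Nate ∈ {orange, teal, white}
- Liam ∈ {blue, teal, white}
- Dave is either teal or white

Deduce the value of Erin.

yellow

Among the 8 variables, grey fits only Alice (and all 8 values in {blue, grey, orange, pink, red, teal, white, yellow} must be used), so Alice = grey.
The 7 still-open variables draw from only 7 values {blue, orange, pink, red, teal, white, yellow}, so each is used; only Liam can be blue, hence Liam = blue.
The 6 still-open variables together cover exactly {orange, pink, red, teal, white, yellow} — 6 values for 6 variables — and red appears only in Bob's list, so Bob = red.
Among the 5 still-open variables, yellow fits only Erin (and all 5 values in {orange, pink, teal, white, yellow} must be used), so Erin = yellow.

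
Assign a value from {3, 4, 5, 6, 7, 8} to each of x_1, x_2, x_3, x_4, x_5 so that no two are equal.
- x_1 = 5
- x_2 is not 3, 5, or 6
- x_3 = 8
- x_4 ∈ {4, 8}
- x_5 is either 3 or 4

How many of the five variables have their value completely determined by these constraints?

5

x_1's domain is down to {5}, so x_1 = 5.
x_3 has just one choice, so x_3 = 8. So x_2, x_4 can't be 8.
x_4 has just one choice, so x_4 = 4. Remove 4 from x_2, x_5.
x_5 must be 3 (only option left).
x_2's domain is down to {7}, so x_2 = 7.
Every variable is fixed: x_1=5, x_2=7, x_3=8, x_4=4, x_5=3. That makes 5.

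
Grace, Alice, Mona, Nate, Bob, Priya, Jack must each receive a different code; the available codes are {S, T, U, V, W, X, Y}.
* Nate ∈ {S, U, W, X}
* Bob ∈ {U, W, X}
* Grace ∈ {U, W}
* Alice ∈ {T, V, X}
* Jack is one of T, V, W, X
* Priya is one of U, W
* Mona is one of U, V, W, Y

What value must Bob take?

X

The 7 variables draw from only 7 values {S, T, U, V, W, X, Y}, so each is used; only Nate can be S, hence Nate = S.
The 6 still-open variables together cover exactly {T, U, V, W, X, Y} — 6 values for 6 variables — and Y appears only in Mona's list, so Mona = Y.
Grace and Priya between them cover only {U, W} — a naked pair. Remove those values from Bob, Jack.
So Bob = X.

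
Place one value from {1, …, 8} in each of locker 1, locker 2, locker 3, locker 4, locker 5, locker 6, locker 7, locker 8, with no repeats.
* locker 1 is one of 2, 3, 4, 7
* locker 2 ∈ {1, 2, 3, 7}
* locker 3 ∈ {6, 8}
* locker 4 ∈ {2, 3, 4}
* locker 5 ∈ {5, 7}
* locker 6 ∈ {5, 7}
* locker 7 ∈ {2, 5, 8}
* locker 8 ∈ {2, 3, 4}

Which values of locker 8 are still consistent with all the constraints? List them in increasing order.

2, 3, 4

The 8 variables draw from only 8 values {1, 2, 3, 4, 5, 6, 7, 8}, so each is used; only locker 2 can be 1, hence locker 2 = 1.
The 7 still-open variables together cover exactly {2, 3, 4, 5, 6, 7, 8} — 7 values for 7 variables — and 6 appears only in locker 3's list, so locker 3 = 6.
The 6 still-open variables together cover exactly {2, 3, 4, 5, 7, 8} — 6 values for 6 variables — and 8 appears only in locker 7's list, so locker 7 = 8.
The 2 variables locker 5 and locker 6 are confined to {5, 7}, which locks those values in; drop them from locker 1.
No further eliminations apply; locker 8 can still be any of 2, 3, 4.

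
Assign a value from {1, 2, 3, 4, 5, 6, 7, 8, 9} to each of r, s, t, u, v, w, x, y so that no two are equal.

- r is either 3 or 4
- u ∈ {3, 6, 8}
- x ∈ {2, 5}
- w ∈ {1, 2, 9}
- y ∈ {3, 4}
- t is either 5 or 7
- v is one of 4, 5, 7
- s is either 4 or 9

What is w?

1

r and y share exactly the 2 values {3, 4}; by pigeonhole those values go to them, so strike 3, 4 from s, u, v.
s's domain is down to {9}, so s = 9. Strike 9 from w.
t and v between them cover only {5, 7} — a naked pair. Remove those values from x.
That leaves x = 2. So w can't be 2.
So w = 1.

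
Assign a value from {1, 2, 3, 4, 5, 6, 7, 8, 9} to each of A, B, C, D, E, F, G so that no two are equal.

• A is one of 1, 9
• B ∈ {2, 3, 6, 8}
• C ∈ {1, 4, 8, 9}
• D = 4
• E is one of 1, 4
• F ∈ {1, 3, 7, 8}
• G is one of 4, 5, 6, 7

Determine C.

8

D has just one choice, so D = 4. Eliminate 4 elsewhere: C, E, G.
E has just one choice, so E = 1. So A, C, F can't be 1.
A has just one choice, so A = 9. Remove 9 from C.
So C = 8.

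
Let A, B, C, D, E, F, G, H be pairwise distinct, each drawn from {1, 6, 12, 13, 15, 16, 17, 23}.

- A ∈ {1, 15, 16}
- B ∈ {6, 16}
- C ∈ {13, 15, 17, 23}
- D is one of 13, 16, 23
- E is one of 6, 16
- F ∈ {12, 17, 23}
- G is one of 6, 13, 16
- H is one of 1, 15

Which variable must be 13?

Among the 8 variables, 12 fits only F (and all 8 values in {1, 6, 12, 13, 15, 16, 17, 23} must be used), so F = 12.
The 7 still-open variables together cover exactly {1, 6, 13, 15, 16, 17, 23} — 7 values for 7 variables — and 17 appears only in C's list, so C = 17.
The 6 still-open variables together cover exactly {1, 6, 13, 15, 16, 23} — 6 values for 6 variables — and 23 appears only in D's list, so D = 23.
The 5 still-open variables together cover exactly {1, 6, 13, 15, 16} — 5 values for 5 variables — and 13 appears only in G's list, so G = 13.

G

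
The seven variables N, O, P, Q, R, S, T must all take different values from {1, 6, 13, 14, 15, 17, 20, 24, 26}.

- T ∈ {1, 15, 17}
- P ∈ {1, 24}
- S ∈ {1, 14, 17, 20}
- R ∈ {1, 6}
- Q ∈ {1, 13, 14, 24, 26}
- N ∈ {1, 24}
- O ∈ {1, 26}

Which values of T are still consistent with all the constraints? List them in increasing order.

15, 17

The 2 variables N and P are confined to {1, 24}, which locks those values in; drop them from O, Q, R, S, T.
O has just one choice, so O = 26. So Q can't be 26.
R's domain is down to {6}, so R = 6.
No further eliminations apply; T can still be any of 15, 17.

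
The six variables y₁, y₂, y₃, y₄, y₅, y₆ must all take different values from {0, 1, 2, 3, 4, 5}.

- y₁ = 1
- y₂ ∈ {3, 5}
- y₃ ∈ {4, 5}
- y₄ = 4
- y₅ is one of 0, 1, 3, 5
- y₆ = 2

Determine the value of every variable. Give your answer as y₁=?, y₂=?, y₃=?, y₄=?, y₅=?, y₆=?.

y₁ has just one choice, so y₁ = 1. Strike 1 from y₅.
y₄'s domain is down to {4}, so y₄ = 4. Eliminate 4 elsewhere: y₃.
y₆'s domain is down to {2}, so y₆ = 2.
y₃ has just one choice, so y₃ = 5. So y₂, y₅ can't be 5.
y₂ must be 3 (only option left). Eliminate 3 elsewhere: y₅.
That leaves y₅ = 0.

y₁=1, y₂=3, y₃=5, y₄=4, y₅=0, y₆=2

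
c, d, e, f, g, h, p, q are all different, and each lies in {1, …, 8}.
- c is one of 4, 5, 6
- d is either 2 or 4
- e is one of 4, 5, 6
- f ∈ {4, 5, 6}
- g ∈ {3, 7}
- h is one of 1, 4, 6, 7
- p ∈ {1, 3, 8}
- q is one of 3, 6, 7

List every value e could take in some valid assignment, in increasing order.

4, 5, 6

Among the 8 variables, 2 fits only d (and all 8 values in {1, 2, 3, 4, 5, 6, 7, 8} must be used), so d = 2.
The 7 still-open variables draw from only 7 values {1, 3, 4, 5, 6, 7, 8}, so each is used; only p can be 8, hence p = 8.
The 6 still-open variables together cover exactly {1, 3, 4, 5, 6, 7} — 6 values for 6 variables — and 1 appears only in h's list, so h = 1.
c, e, f between them cover only {4, 5, 6} — a naked triple. Remove those values from q.
No further eliminations apply; e can still be any of 4, 5, 6.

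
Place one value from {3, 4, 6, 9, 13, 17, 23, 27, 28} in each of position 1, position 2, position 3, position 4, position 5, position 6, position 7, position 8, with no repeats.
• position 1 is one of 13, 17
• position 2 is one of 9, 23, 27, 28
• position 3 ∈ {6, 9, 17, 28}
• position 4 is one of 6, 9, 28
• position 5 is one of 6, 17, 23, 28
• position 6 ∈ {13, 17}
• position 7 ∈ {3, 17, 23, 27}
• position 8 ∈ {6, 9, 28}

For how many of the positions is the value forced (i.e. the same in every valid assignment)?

3

The 8 variables draw from only 8 values {3, 6, 9, 13, 17, 23, 27, 28}, so each is used; only position 7 can be 3, hence position 7 = 3.
Among the 7 still-open variables, 27 fits only position 2 (and all 7 values in {6, 9, 13, 17, 23, 27, 28} must be used), so position 2 = 27.
Among the 6 still-open variables, 23 fits only position 5 (and all 6 values in {6, 9, 13, 17, 23, 28} must be used), so position 5 = 23.
The 2 variables position 1 and position 6 are confined to {13, 17}, which locks those values in; drop them from position 3.
Determined: position 2=27, position 5=23, position 7=3. The other positions each still have more than one consistent value. That makes 3.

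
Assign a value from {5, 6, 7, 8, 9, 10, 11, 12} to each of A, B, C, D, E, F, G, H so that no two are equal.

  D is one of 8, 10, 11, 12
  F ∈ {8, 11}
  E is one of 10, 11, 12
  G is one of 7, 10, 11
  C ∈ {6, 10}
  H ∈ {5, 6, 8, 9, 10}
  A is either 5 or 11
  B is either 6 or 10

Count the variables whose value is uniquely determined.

3

Among the 8 variables, 7 fits only G (and all 8 values in {5, 6, 7, 8, 9, 10, 11, 12} must be used), so G = 7.
Among the 7 still-open variables, 9 fits only H (and all 7 values in {5, 6, 8, 9, 10, 11, 12} must be used), so H = 9.
The 6 still-open variables draw from only 6 values {5, 6, 8, 10, 11, 12}, so each is used; only A can be 5, hence A = 5.
B and C between them cover only {6, 10} — a naked pair. Remove those values from D, E.
Determined: A=5, G=7, H=9. The other variables each still have more than one consistent value. That makes 3.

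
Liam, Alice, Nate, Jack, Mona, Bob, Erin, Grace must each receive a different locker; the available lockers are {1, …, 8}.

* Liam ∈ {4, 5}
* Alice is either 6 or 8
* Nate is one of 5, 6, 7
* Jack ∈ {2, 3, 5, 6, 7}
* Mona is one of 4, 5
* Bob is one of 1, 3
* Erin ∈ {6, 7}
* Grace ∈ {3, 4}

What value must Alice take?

8

The 8 variables draw from only 8 values {1, 2, 3, 4, 5, 6, 7, 8}, so each is used; only Bob can be 1, hence Bob = 1.
The 7 still-open variables draw from only 7 values {2, 3, 4, 5, 6, 7, 8}, so each is used; only Jack can be 2, hence Jack = 2.
The 6 still-open variables draw from only 6 values {3, 4, 5, 6, 7, 8}, so each is used; only Grace can be 3, hence Grace = 3.
Among the 5 still-open variables, 8 fits only Alice (and all 5 values in {4, 5, 6, 7, 8} must be used), so Alice = 8.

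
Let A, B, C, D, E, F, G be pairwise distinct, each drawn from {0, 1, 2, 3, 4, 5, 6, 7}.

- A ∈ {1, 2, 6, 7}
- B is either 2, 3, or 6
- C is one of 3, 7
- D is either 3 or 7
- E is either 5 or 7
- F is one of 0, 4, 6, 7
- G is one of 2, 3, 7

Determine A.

The 2 variables C and D are confined to {3, 7}, which locks those values in; drop them from A, B, E, F, G.
E must be 5 (only option left).
G's domain is down to {2}, so G = 2. Strike 2 from A, B.
B must be 6 (only option left). Eliminate 6 elsewhere: A, F.
So A = 1.

1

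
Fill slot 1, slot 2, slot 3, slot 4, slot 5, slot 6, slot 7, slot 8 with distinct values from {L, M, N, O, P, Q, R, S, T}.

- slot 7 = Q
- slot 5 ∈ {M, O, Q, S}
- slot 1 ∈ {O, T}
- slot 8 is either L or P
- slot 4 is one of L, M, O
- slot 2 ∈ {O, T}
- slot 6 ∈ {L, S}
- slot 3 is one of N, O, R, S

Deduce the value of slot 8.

P

slot 7 has just one choice, so slot 7 = Q. Remove Q from slot 5.
The 2 variables slot 1 and slot 2 are confined to {O, T}, which locks those values in; drop them from slot 3, slot 4, slot 5.
slot 4, slot 5, slot 6 between them cover only {L, M, S} — a naked triple. Remove those values from slot 3, slot 8.
So slot 8 = P.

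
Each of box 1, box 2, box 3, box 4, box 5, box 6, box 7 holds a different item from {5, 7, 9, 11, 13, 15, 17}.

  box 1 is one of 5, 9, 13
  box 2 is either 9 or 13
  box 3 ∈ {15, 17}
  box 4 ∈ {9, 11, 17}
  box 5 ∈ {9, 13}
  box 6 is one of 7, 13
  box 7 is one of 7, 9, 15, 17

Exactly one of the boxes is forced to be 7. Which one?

box 6

The 7 variables draw from only 7 values {5, 7, 9, 11, 13, 15, 17}, so each is used; only box 1 can be 5, hence box 1 = 5.
Among the 6 still-open variables, 11 fits only box 4 (and all 6 values in {7, 9, 11, 13, 15, 17} must be used), so box 4 = 11.
box 2 and box 5 share exactly the 2 values {9, 13}; by pigeonhole those values go to them, so strike 9, 13 from box 6, box 7.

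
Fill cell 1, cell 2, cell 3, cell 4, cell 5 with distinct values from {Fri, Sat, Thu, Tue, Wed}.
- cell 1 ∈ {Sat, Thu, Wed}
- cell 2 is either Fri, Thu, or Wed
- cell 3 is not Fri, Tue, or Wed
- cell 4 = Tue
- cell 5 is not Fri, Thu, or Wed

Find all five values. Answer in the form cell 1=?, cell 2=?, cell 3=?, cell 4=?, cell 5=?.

cell 4's domain is down to {Tue}, so cell 4 = Tue. Eliminate Tue elsewhere: cell 5.
That leaves cell 5 = Sat. Eliminate Sat elsewhere: cell 1, cell 3.
cell 3 must be Thu (only option left). Eliminate Thu elsewhere: cell 1, cell 2.
cell 1 has just one choice, so cell 1 = Wed. So cell 2 can't be Wed.
That leaves cell 2 = Fri.

cell 1=Wed, cell 2=Fri, cell 3=Thu, cell 4=Tue, cell 5=Sat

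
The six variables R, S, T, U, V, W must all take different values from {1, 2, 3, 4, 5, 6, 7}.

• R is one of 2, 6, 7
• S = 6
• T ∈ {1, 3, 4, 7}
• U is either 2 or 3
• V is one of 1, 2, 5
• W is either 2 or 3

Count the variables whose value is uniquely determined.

2

S must be 6 (only option left). Remove 6 from R.
U and W between them cover only {2, 3} — a naked pair. Remove those values from R, T, V.
That leaves R = 7. Strike 7 from T.
Determined: R=7, S=6. The other variables each still have more than one consistent value. That makes 2.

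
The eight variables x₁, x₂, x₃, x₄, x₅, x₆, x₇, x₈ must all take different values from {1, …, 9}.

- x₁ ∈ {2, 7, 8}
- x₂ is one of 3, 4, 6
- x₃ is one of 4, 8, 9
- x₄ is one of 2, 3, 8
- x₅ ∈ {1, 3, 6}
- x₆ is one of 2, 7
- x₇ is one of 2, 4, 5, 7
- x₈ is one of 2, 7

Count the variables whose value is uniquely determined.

x₆ and x₈ share exactly the 2 values {2, 7}; by pigeonhole those values go to them, so strike 2, 7 from x₁, x₄, x₇.
That leaves x₁ = 8. So x₃, x₄ can't be 8.
That leaves x₄ = 3. Remove 3 from x₂, x₅.
Determined: x₁=8, x₄=3. The other variables each still have more than one consistent value. That makes 2.

2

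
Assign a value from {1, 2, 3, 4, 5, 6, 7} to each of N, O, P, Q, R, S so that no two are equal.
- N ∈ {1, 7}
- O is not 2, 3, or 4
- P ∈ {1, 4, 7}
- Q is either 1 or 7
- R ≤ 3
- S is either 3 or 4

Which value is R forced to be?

The 2 variables N and Q are confined to {1, 7}, which locks those values in; drop them from O, P, R.
P must be 4 (only option left). Eliminate 4 elsewhere: S.
That leaves S = 3. So R can't be 3.
So R = 2.

2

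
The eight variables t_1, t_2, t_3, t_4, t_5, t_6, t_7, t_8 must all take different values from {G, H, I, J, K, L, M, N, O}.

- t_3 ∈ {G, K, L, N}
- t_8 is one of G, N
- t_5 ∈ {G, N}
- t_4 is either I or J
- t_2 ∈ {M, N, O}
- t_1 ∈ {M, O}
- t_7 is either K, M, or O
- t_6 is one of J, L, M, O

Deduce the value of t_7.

The 8 variables draw from only 8 values {G, I, J, K, L, M, N, O}, so each is used; only t_4 can be I, hence t_4 = I.
Among the 7 still-open variables, J fits only t_6 (and all 7 values in {G, J, K, L, M, N, O} must be used), so t_6 = J.
The 6 still-open variables draw from only 6 values {G, K, L, M, N, O}, so each is used; only t_3 can be L, hence t_3 = L.
The 5 still-open variables together cover exactly {G, K, M, N, O} — 5 values for 5 variables — and K appears only in t_7's list, so t_7 = K.

K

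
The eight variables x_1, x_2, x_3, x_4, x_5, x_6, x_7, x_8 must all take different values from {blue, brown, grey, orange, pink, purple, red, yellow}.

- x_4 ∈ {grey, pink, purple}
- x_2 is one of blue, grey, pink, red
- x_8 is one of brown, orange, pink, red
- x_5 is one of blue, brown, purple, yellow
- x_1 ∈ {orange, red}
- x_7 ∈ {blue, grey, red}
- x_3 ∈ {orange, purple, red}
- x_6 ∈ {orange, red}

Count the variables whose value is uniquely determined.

3

Among the 8 variables, yellow fits only x_5 (and all 8 values in {blue, brown, grey, orange, pink, purple, red, yellow} must be used), so x_5 = yellow.
Among the 7 still-open variables, brown fits only x_8 (and all 7 values in {blue, brown, grey, orange, pink, purple, red} must be used), so x_8 = brown.
x_1 and x_6 between them cover only {orange, red} — a naked pair. Remove those values from x_2, x_3, x_7.
x_3's domain is down to {purple}, so x_3 = purple. Eliminate purple elsewhere: x_4.
Determined: x_3=purple, x_5=yellow, x_8=brown. The other variables each still have more than one consistent value. That makes 3.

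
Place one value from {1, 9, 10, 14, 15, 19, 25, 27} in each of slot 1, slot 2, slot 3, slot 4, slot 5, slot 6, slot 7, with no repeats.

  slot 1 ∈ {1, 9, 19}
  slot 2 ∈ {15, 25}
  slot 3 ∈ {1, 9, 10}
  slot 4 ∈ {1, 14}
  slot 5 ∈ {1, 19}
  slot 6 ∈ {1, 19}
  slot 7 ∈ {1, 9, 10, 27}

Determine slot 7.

slot 5 and slot 6 share exactly the 2 values {1, 19}; by pigeonhole those values go to them, so strike 1, 19 from slot 1, slot 3, slot 4, slot 7.
That leaves slot 1 = 9. Eliminate 9 elsewhere: slot 3, slot 7.
That leaves slot 3 = 10. Strike 10 from slot 7.
So slot 7 = 27.

27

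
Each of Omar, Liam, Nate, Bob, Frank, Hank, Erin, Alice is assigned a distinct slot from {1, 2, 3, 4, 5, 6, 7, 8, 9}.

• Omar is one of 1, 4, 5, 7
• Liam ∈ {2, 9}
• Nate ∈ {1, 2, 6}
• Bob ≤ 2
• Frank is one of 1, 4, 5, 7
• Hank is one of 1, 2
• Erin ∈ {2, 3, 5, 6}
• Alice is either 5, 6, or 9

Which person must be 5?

Alice

The 8 variables together cover exactly {1, 2, 3, 4, 5, 6, 7, 9} — 8 values for 8 variables — and 3 appears only in Erin's list, so Erin = 3.
Bob and Hank share exactly the 2 values {1, 2}; by pigeonhole those values go to them, so strike 1, 2 from Omar, Liam, Nate, Frank.
Liam must be 9 (only option left). Strike 9 from Alice.
Nate must be 6 (only option left). Strike 6 from Alice.
So 5 goes to Alice.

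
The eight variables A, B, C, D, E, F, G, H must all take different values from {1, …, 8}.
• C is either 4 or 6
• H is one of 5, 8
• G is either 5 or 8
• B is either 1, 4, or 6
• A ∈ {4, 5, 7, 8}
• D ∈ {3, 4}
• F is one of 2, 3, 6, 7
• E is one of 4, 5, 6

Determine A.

7

The 8 variables together cover exactly {1, 2, 3, 4, 5, 6, 7, 8} — 8 values for 8 variables — and 1 appears only in B's list, so B = 1.
The 7 still-open variables draw from only 7 values {2, 3, 4, 5, 6, 7, 8}, so each is used; only F can be 2, hence F = 2.
The 6 still-open variables together cover exactly {3, 4, 5, 6, 7, 8} — 6 values for 6 variables — and 3 appears only in D's list, so D = 3.
The 5 still-open variables together cover exactly {4, 5, 6, 7, 8} — 5 values for 5 variables — and 7 appears only in A's list, so A = 7.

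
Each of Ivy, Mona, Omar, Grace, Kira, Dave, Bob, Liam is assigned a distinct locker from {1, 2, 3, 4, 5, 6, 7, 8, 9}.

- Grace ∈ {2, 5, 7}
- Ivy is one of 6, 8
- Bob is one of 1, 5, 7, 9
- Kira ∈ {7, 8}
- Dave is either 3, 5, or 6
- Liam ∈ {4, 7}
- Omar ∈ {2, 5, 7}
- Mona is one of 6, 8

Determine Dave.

Ivy and Mona between them cover only {6, 8} — a naked pair. Remove those values from Kira, Dave.
Kira has just one choice, so Kira = 7. Remove 7 from Omar, Grace, Bob, Liam.
Liam's domain is down to {4}, so Liam = 4.
Omar and Grace between them cover only {2, 5} — a naked pair. Remove those values from Dave, Bob.
So Dave = 3.

3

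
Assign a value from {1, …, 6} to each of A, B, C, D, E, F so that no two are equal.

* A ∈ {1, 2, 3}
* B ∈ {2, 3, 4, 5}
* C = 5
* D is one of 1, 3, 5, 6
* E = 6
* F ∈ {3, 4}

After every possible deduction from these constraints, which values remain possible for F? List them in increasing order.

3, 4

C's domain is down to {5}, so C = 5. Eliminate 5 elsewhere: B, D.
That leaves E = 6. Eliminate 6 elsewhere: D.
No further eliminations apply; F can still be any of 3, 4.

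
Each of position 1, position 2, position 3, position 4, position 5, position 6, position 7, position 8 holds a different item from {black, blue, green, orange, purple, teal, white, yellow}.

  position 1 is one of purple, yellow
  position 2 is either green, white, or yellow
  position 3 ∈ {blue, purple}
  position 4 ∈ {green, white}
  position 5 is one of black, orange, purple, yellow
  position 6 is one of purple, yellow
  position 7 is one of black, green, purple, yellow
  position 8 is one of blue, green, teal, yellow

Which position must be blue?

position 3

The 8 variables draw from only 8 values {black, blue, green, orange, purple, teal, white, yellow}, so each is used; only position 5 can be orange, hence position 5 = orange.
Among the 7 still-open variables, black fits only position 7 (and all 7 values in {black, blue, green, purple, teal, white, yellow} must be used), so position 7 = black.
The 6 still-open variables together cover exactly {blue, green, purple, teal, white, yellow} — 6 values for 6 variables — and teal appears only in position 8's list, so position 8 = teal.
The 5 still-open variables draw from only 5 values {blue, green, purple, white, yellow}, so each is used; only position 3 can be blue, hence position 3 = blue.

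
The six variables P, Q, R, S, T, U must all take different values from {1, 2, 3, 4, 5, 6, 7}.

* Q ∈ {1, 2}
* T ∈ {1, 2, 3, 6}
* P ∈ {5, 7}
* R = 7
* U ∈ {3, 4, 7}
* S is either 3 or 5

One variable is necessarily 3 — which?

R must be 7 (only option left). Strike 7 from P, U.
P's domain is down to {5}, so P = 5. Remove 5 from S.
So 3 goes to S.

S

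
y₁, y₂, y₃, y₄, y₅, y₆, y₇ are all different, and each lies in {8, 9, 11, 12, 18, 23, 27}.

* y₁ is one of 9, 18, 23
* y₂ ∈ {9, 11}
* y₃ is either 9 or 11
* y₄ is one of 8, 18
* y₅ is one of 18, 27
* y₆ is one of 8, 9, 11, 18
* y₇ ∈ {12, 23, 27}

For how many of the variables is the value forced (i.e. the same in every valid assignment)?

The 7 variables together cover exactly {8, 9, 11, 12, 18, 23, 27} — 7 values for 7 variables — and 12 appears only in y₇'s list, so y₇ = 12.
The 6 still-open variables draw from only 6 values {8, 9, 11, 18, 23, 27}, so each is used; only y₁ can be 23, hence y₁ = 23.
The 5 still-open variables draw from only 5 values {8, 9, 11, 18, 27}, so each is used; only y₅ can be 27, hence y₅ = 27.
y₂ and y₃ between them cover only {9, 11} — a naked pair. Remove those values from y₆.
Determined: y₁=23, y₅=27, y₇=12. The other variables each still have more than one consistent value. That makes 3.

3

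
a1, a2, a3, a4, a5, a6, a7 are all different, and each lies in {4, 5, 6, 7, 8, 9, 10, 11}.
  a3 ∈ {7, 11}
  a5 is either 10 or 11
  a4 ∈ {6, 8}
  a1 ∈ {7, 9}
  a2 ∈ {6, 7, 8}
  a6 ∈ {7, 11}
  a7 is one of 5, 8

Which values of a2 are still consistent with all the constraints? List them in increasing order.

The 7 variables draw from only 7 values {5, 6, 7, 8, 9, 10, 11}, so each is used; only a7 can be 5, hence a7 = 5.
The 6 still-open variables draw from only 6 values {6, 7, 8, 9, 10, 11}, so each is used; only a1 can be 9, hence a1 = 9.
Among the 5 still-open variables, 10 fits only a5 (and all 5 values in {6, 7, 8, 10, 11} must be used), so a5 = 10.
The 2 variables a3 and a6 are confined to {7, 11}, which locks those values in; drop them from a2.
No further eliminations apply; a2 can still be any of 6, 8.

6, 8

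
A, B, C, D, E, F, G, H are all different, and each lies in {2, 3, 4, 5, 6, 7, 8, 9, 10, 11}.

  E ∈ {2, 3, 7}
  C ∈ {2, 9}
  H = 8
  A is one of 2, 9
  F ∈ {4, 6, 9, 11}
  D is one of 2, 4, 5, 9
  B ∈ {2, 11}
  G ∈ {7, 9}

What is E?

H has just one choice, so H = 8.
A and C share exactly the 2 values {2, 9}; by pigeonhole those values go to them, so strike 2, 9 from B, D, E, F, G.
B has just one choice, so B = 11. Eliminate 11 elsewhere: F.
G has just one choice, so G = 7. Strike 7 from E.
So E = 3.

3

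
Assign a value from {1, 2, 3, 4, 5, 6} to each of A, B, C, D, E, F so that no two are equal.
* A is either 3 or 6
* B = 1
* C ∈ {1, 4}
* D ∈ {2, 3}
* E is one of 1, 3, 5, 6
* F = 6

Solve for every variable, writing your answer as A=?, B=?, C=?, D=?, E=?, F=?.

B's domain is down to {1}, so B = 1. Remove 1 from C, E.
C has just one choice, so C = 4.
F has just one choice, so F = 6. Remove 6 from A, E.
That leaves A = 3. Eliminate 3 elsewhere: D, E.
D's domain is down to {2}, so D = 2.
E's domain is down to {5}, so E = 5.

A=3, B=1, C=4, D=2, E=5, F=6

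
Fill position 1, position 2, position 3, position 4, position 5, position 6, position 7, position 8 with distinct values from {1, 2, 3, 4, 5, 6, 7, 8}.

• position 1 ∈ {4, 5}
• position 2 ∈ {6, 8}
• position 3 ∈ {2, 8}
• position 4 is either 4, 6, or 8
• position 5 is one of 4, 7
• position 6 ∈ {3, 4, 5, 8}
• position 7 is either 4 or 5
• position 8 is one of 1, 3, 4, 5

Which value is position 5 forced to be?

7

The 8 variables together cover exactly {1, 2, 3, 4, 5, 6, 7, 8} — 8 values for 8 variables — and 1 appears only in position 8's list, so position 8 = 1.
The 7 still-open variables draw from only 7 values {2, 3, 4, 5, 6, 7, 8}, so each is used; only position 3 can be 2, hence position 3 = 2.
Among the 6 still-open variables, 3 fits only position 6 (and all 6 values in {3, 4, 5, 6, 7, 8} must be used), so position 6 = 3.
Among the 5 still-open variables, 7 fits only position 5 (and all 5 values in {4, 5, 6, 7, 8} must be used), so position 5 = 7.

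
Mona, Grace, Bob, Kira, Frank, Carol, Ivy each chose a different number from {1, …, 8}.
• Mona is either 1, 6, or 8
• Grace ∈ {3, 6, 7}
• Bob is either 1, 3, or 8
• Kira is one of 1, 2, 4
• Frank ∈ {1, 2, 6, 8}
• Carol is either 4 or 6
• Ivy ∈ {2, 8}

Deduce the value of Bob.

The 7 variables draw from only 7 values {1, 2, 3, 4, 6, 7, 8}, so each is used; only Grace can be 7, hence Grace = 7.
The 6 still-open variables draw from only 6 values {1, 2, 3, 4, 6, 8}, so each is used; only Bob can be 3, hence Bob = 3.

3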